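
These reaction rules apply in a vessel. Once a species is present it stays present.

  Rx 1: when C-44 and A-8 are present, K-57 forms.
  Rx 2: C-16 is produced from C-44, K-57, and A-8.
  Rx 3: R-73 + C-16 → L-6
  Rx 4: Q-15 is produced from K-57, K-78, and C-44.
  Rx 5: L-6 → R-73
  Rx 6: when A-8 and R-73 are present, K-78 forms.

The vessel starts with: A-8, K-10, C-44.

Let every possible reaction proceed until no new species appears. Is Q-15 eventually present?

No

Q-15 would need K-57, K-78, and C-44 (Rx 4), but K-78 never forms.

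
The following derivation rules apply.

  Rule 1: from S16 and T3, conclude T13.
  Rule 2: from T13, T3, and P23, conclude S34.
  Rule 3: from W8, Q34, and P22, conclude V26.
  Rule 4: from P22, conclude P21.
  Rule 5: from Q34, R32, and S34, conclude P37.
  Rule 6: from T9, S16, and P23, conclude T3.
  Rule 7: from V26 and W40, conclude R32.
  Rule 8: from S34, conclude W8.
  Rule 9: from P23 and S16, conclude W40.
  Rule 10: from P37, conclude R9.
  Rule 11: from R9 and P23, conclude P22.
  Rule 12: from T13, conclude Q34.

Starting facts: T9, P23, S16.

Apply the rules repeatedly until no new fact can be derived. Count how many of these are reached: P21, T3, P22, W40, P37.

T9, S16, and P23 hold, so T3 follows (Rule 6).
From P23 and S16, Rule 9 gives W40.
P21 would need P22 (Rule 4), but P22 is never established.
T3: reached.
P22 would need R9 and P23 (Rule 11), but R9 is never established.
W40: reached.
P37 would need Q34, R32, and S34 (Rule 5), but R32 is never established.
Reached: T3 and W40 — 2 of the 5.

2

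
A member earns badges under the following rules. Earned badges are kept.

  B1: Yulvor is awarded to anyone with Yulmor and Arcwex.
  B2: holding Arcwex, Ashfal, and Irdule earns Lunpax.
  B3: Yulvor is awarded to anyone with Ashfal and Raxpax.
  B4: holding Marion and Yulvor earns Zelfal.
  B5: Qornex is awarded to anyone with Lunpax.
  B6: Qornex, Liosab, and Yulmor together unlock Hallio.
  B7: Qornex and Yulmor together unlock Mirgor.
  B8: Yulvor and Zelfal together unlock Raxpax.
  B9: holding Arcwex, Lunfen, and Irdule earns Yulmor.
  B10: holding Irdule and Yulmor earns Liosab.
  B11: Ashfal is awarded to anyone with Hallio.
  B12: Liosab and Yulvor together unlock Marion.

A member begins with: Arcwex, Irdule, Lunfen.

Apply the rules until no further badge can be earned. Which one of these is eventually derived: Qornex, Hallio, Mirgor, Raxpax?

Raxpax

With Arcwex, Lunfen, and Irdule, Yulmor is earned (B9).
With Irdule and Yulmor, Liosab is earned (B10).
With Yulmor and Arcwex, Yulvor is earned (B1).
With Liosab and Yulvor, Marion is earned (B12).
With Marion and Yulvor, Zelfal is earned (B4).
With Yulvor and Zelfal, Raxpax is earned (B8).
Qornex would need Lunpax (B5), but Lunpax is never earned. Hallio would need Qornex, Liosab, and Yulmor (B6), but Qornex is never earned. Mirgor would need Qornex and Yulmor (B7), but Qornex is never earned.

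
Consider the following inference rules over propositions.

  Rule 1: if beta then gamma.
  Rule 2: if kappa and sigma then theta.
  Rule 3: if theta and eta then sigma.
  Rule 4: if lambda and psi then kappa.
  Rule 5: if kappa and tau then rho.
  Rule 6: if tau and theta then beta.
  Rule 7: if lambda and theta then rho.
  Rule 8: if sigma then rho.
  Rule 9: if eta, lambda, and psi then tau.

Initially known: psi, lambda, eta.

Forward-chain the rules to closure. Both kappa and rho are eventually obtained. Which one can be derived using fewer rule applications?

kappa

kappa: lambda and psi hold, so kappa follows (Rule 4). [1 rule application]
rho: lambda and psi hold, so kappa follows (Rule 4). eta, lambda, and psi hold, so tau follows (Rule 9). kappa and tau hold, so rho follows (Rule 5). [3 rule applications]
kappa needs fewer.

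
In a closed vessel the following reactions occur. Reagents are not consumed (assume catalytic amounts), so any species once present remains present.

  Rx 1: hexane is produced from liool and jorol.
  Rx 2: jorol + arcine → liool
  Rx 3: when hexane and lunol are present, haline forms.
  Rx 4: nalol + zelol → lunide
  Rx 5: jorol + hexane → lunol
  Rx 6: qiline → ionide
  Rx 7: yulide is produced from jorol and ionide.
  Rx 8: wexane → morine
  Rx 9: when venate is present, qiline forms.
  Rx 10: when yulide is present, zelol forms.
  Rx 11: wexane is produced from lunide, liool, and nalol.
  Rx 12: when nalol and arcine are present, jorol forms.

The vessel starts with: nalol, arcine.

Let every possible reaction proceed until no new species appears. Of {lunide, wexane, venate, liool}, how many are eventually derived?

nalol and arcine present → jorol forms (Rx 12).
jorol and arcine present → liool forms (Rx 2).
lunide would need nalol and zelol (Rx 4), but zelol never forms.
wexane would need lunide, liool, and nalol (Rx 11), but lunide never forms.
No rule produces venate, and it is not given.
liool: reached.
Reached: liool — 1 of the 4.

1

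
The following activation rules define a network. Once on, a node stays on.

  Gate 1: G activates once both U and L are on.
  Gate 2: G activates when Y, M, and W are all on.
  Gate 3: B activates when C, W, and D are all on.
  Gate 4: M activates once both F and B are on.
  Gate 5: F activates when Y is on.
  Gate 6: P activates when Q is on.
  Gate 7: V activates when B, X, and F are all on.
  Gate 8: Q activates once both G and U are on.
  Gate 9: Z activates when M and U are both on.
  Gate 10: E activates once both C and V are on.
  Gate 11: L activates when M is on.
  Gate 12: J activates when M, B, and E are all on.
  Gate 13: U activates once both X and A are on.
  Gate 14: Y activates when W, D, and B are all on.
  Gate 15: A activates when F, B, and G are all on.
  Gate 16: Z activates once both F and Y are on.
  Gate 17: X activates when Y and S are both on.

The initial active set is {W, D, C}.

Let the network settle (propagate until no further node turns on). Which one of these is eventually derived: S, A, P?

A

C, W, and D are on, so B activates (Gate 3).
W, D, and B are on, so Y activates (Gate 14).
Gate 5: Y on → F on.
F and B are on, so M activates (Gate 4).
Y, M, and W are on, so G activates (Gate 2).
Gate 15: F, B, and G on → A on.
P would need Q (Gate 6), but Q never turns on. No rule produces S, and it is not given.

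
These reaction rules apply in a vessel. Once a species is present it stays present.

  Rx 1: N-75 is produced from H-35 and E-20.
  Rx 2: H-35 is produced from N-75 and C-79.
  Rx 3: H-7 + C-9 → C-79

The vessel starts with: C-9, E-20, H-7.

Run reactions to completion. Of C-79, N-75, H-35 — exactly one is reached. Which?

H-7 and C-9 present → C-79 forms (Rx 3).
H-35 would need N-75 and C-79 (Rx 2), but N-75 never forms. N-75 would need H-35 and E-20 (Rx 1), but H-35 never forms.

C-79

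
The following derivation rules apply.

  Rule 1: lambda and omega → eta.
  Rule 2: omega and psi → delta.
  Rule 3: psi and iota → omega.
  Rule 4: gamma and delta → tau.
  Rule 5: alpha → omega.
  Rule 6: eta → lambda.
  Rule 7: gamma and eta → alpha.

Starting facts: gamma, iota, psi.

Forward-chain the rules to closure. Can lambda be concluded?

No

lambda would need eta (Rule 6), but eta is never established.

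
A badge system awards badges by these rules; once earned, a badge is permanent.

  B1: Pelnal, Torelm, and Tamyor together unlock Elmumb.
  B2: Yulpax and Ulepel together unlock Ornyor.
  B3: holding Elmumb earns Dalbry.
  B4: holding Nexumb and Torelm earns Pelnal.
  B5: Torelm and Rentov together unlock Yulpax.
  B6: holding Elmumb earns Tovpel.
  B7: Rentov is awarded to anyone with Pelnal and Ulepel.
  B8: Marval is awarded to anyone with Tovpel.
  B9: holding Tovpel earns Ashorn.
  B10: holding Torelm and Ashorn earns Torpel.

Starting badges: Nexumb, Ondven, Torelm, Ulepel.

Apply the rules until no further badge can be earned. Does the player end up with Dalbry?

No

Dalbry would need Elmumb (B3), but Elmumb is never earned.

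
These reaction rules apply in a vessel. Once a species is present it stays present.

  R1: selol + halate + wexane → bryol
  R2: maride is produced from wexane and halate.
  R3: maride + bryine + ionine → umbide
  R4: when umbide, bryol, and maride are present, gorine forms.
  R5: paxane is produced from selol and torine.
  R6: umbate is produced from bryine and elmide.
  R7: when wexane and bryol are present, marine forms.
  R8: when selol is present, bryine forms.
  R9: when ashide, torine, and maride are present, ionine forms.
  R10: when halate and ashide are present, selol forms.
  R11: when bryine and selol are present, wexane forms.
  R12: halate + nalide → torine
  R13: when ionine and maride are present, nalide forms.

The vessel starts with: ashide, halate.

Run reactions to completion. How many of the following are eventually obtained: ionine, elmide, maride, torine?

1

halate and ashide present → selol forms (R10).
selol present → bryine forms (R8).
bryine and selol present → wexane forms (R11).
wexane and halate present → maride forms (R2).
ionine would need ashide, torine, and maride (R9), but torine never forms.
No rule produces elmide, and it is not given.
maride: reached.
torine would need halate and nalide (R12), but nalide never forms.
Reached: maride — 1 of the 4.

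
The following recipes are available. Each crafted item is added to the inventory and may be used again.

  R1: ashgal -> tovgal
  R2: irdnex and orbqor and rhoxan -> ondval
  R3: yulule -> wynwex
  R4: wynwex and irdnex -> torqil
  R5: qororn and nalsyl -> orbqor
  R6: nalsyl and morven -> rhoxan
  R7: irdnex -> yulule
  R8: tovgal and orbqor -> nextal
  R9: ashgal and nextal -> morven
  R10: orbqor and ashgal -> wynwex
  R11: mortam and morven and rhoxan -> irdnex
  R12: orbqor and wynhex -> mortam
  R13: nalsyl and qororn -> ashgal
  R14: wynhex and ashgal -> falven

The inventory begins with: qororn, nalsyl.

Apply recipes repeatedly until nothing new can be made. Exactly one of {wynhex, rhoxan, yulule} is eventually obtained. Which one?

rhoxan

Using R5, qororn and nalsyl make orbqor.
nalsyl and qororn -> ashgal (R13).
ashgal -> tovgal (R1).
tovgal and orbqor -> nextal (R8).
ashgal and nextal -> morven (R9).
Using R6, nalsyl and morven make rhoxan.
yulule would need irdnex (R7), but irdnex is never obtained. No rule produces wynhex, and it is not given.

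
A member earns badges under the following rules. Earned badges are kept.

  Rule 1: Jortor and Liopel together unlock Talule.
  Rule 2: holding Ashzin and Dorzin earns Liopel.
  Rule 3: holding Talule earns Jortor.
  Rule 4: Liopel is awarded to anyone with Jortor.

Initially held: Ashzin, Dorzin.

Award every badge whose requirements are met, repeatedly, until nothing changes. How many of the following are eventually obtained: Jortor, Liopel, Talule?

With Ashzin and Dorzin, Liopel is earned (Rule 2).
Jortor would need Talule (Rule 3), but Talule is never earned.
Liopel: reached.
Talule would need Jortor and Liopel (Rule 1), but Jortor is never earned.
Reached: Liopel — 1 of the 3.

1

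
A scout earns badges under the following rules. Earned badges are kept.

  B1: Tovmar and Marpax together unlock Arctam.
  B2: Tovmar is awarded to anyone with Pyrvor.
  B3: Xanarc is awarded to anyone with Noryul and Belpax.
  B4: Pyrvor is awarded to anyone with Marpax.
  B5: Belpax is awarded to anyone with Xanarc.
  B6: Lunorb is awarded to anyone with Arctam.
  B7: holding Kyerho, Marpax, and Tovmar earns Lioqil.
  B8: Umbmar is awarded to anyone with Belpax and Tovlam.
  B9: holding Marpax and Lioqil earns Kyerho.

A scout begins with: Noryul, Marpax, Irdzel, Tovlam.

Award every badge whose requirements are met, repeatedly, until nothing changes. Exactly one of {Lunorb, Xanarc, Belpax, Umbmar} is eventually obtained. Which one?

With Marpax, Pyrvor is earned (B4).
With Pyrvor, Tovmar is earned (B2).
With Tovmar and Marpax, Arctam is earned (B1).
With Arctam, Lunorb is earned (B6).
Umbmar would need Belpax and Tovlam (B8), but Belpax is never earned. Xanarc would need Noryul and Belpax (B3), but Belpax is never earned. Belpax would need Xanarc (B5), but Xanarc is never earned.

Lunorb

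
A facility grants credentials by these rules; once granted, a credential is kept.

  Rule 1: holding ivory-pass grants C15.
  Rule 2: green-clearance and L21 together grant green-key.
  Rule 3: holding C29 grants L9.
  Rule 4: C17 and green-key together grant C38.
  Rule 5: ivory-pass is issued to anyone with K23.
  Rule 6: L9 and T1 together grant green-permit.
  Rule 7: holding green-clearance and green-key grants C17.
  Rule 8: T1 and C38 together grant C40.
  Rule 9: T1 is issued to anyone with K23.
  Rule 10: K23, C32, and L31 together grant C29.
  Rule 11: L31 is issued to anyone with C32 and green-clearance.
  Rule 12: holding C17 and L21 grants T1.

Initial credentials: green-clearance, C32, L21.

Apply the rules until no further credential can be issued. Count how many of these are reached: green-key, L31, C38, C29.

Holding C32 and green-clearance grants L31 (Rule 11).
Holding green-clearance and L21 grants green-key (Rule 2).
Holding green-clearance and green-key grants C17 (Rule 7).
Holding C17 and green-key grants C38 (Rule 4).
green-key: reached.
L31: reached.
C38: reached.
C29 would need K23, C32, and L31 (Rule 10), but K23 is never granted.
Reached: green-key, L31, and C38 — 3 of the 4.

3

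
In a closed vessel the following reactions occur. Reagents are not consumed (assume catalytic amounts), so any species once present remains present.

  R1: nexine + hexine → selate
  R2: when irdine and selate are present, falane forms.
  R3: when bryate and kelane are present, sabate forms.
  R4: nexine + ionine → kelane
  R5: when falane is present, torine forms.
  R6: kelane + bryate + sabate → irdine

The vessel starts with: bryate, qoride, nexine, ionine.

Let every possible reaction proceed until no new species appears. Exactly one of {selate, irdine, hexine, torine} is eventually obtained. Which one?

nexine and ionine present → kelane forms (R4).
bryate and kelane present → sabate forms (R3).
kelane, bryate, and sabate present → irdine forms (R6).
torine would need falane (R5), but falane never forms. selate would need nexine and hexine (R1), but hexine never forms. No rule produces hexine, and it is not given.

irdine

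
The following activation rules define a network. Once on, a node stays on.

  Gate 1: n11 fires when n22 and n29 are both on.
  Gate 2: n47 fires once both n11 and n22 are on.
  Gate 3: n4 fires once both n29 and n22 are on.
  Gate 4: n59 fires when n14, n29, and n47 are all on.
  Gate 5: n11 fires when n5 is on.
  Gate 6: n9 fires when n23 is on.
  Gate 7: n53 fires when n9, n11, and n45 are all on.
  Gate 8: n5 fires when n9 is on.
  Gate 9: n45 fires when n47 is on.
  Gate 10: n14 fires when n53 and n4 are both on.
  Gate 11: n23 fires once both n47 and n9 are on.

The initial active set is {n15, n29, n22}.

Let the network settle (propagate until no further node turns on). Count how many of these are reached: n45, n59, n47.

2

Gate 1: n22 and n29 on → n11 on.
Gate 2: n11 and n22 on → n47 on.
n47 is on, so n45 fires (Gate 9).
n45: reached.
n59 would need n14, n29, and n47 (Gate 4), but n14 never turns on.
n47: reached.
Reached: n45 and n47 — 2 of the 3.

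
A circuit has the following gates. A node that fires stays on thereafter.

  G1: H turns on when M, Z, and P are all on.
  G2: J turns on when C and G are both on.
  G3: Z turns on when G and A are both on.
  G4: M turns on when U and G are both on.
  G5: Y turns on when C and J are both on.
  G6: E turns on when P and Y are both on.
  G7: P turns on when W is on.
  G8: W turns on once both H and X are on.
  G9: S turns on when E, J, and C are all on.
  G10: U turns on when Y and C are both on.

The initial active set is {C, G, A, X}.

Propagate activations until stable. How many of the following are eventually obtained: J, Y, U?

C and G are on, so J turns on (G2).
C and J are on, so Y turns on (G5).
G10: Y and C on → U on.
J: reached.
Y: reached.
U: reached.
All 3 are reached.

3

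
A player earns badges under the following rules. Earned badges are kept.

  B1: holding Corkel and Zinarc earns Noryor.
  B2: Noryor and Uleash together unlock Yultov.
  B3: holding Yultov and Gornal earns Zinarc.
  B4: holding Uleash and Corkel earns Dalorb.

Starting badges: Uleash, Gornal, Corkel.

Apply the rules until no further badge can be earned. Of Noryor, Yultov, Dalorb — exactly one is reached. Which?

Dalorb

With Uleash and Corkel, Dalorb is earned (B4).
Yultov would need Noryor and Uleash (B2), but Noryor is never earned. Noryor would need Corkel and Zinarc (B1), but Zinarc is never earned.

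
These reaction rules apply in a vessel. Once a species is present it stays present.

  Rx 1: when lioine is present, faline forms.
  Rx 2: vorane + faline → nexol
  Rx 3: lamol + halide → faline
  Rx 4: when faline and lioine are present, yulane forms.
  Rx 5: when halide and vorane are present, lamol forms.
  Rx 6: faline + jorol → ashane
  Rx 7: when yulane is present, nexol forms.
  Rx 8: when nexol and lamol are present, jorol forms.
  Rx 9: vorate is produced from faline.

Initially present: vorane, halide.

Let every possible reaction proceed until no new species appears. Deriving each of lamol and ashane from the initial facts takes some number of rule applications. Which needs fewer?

lamol: halide and vorane present → lamol forms (Rx 5). [1 rule application]
ashane: halide and vorane present → lamol forms (Rx 5). lamol and halide present → faline forms (Rx 3). vorane and faline present → nexol forms (Rx 2). nexol and lamol present → jorol forms (Rx 8). faline and jorol present → ashane forms (Rx 6). [5 rule applications]
lamol needs fewer.

lamol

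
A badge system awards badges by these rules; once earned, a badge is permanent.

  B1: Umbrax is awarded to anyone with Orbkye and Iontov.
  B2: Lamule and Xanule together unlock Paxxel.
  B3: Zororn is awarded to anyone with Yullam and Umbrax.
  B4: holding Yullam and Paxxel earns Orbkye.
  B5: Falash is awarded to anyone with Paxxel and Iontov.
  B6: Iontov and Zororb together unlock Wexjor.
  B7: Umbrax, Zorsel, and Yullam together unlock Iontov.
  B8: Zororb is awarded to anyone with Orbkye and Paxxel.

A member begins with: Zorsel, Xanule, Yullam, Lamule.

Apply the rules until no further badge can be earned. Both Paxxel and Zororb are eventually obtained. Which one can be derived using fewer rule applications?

Paxxel

Paxxel: With Lamule and Xanule, Paxxel is earned (B2). [1 rule application]
Zororb: With Lamule and Xanule, Paxxel is earned (B2). With Yullam and Paxxel, Orbkye is earned (B4). With Orbkye and Paxxel, Zororb is earned (B8). [3 rule applications]
Paxxel needs fewer.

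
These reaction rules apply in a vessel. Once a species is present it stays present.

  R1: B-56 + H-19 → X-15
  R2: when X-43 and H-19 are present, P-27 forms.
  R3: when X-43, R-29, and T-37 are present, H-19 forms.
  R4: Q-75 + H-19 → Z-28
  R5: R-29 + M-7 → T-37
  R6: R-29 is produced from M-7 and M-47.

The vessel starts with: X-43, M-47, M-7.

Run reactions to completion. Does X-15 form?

X-15 would need B-56 and H-19 (R1), but B-56 never forms.

No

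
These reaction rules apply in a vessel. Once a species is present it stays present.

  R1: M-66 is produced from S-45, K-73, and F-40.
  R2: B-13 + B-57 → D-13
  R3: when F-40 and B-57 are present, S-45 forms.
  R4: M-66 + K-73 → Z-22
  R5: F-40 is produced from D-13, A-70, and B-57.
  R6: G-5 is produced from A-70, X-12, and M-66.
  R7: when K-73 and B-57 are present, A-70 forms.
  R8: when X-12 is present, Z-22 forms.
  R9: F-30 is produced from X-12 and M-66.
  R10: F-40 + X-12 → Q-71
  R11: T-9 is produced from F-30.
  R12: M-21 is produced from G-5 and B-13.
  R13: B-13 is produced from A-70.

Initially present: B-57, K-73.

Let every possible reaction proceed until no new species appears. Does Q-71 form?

Q-71 would need F-40 and X-12 (R10), but X-12 never forms.

No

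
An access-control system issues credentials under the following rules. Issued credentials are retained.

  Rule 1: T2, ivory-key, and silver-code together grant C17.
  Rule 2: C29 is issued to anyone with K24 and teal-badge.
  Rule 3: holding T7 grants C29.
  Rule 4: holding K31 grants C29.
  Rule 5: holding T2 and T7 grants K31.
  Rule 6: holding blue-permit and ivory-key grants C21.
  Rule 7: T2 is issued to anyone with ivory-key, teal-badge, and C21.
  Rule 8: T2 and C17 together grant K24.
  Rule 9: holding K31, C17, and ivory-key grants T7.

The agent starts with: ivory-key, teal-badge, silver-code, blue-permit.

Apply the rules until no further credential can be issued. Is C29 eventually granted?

Holding blue-permit and ivory-key grants C21 (Rule 6).
Holding ivory-key, teal-badge, and C21 grants T2 (Rule 7).
Holding T2, ivory-key, and silver-code grants C17 (Rule 1).
Holding T2 and C17 grants K24 (Rule 8).
Holding K24 and teal-badge grants C29 (Rule 2).

Yes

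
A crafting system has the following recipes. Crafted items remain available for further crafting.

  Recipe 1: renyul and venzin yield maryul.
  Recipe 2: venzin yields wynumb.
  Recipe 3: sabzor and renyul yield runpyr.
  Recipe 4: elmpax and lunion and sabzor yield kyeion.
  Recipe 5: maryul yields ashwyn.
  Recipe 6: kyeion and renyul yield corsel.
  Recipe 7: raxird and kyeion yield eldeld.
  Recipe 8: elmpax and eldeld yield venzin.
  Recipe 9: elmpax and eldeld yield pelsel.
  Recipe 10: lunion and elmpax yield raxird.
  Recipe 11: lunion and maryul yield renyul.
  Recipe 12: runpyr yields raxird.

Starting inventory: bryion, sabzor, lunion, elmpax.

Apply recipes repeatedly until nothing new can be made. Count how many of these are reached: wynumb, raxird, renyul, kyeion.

elmpax and lunion and sabzor → kyeion (Recipe 4).
Using Recipe 10, lunion and elmpax make raxird.
Using Recipe 7, raxird and kyeion make eldeld.
elmpax and eldeld → venzin (Recipe 8).
Using Recipe 2, venzin makes wynumb.
wynumb: reached.
raxird: reached.
renyul would need lunion and maryul (Recipe 11), but maryul is never obtained.
kyeion: reached.
Reached: wynumb, raxird, and kyeion — 3 of the 4.

3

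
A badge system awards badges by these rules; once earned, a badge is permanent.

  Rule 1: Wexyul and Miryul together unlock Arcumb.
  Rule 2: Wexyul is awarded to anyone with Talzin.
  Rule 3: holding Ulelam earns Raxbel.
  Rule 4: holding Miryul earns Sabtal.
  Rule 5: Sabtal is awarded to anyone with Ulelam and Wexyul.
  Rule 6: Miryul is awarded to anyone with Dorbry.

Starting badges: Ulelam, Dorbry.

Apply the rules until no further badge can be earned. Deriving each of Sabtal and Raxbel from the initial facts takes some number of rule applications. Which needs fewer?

Raxbel: With Ulelam, Raxbel is earned (Rule 3). [1 rule application]
Sabtal: With Dorbry, Miryul is earned (Rule 6). With Miryul, Sabtal is earned (Rule 4). [2 rule applications]
Raxbel needs fewer.

Raxbel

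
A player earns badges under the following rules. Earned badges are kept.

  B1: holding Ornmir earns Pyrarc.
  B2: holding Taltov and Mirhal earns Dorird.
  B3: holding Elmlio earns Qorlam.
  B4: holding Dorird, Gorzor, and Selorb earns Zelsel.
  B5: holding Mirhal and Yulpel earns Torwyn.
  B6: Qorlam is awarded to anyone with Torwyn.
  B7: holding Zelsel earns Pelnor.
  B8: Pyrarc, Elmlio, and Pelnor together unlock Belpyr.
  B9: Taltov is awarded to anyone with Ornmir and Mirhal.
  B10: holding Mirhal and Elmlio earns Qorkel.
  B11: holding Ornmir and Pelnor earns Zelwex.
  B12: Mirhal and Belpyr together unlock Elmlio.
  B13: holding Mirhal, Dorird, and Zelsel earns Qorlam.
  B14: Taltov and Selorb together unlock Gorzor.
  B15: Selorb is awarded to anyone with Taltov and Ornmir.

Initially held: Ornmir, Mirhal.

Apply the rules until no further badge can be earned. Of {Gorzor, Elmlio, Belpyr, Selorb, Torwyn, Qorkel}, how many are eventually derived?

With Ornmir and Mirhal, Taltov is earned (B9).
With Taltov and Ornmir, Selorb is earned (B15).
With Taltov and Selorb, Gorzor is earned (B14).
Gorzor: reached.
Elmlio would need Mirhal and Belpyr (B12), but Belpyr is never earned.
Belpyr would need Pyrarc, Elmlio, and Pelnor (B8), but Elmlio is never earned.
Selorb: reached.
Torwyn would need Mirhal and Yulpel (B5), but Yulpel is never earned.
Qorkel would need Mirhal and Elmlio (B10), but Elmlio is never earned.
Reached: Gorzor and Selorb — 2 of the 6.

2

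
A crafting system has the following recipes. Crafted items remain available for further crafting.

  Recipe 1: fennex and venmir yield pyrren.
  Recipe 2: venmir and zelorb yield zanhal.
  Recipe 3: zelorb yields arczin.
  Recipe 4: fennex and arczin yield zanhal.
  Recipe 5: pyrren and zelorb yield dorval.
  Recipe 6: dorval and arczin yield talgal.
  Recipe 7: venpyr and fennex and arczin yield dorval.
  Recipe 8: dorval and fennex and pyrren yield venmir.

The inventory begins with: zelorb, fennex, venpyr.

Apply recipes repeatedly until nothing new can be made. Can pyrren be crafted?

No

pyrren would need fennex and venmir (Recipe 1), but venmir is never obtained.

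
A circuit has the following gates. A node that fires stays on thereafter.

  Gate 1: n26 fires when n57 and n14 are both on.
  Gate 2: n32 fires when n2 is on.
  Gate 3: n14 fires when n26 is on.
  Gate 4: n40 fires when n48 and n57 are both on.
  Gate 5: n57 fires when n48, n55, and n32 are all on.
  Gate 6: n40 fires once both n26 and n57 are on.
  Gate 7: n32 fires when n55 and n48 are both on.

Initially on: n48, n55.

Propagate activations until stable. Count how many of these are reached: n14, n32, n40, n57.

3

n55 and n48 are on, so n32 fires (Gate 7).
Gate 5: n48, n55, and n32 on → n57 on.
n48 and n57 are on, so n40 fires (Gate 4).
n14 would need n26 (Gate 3), but n26 never turns on.
n32: reached.
n40: reached.
n57: reached.
Reached: n32, n40, and n57 — 3 of the 4.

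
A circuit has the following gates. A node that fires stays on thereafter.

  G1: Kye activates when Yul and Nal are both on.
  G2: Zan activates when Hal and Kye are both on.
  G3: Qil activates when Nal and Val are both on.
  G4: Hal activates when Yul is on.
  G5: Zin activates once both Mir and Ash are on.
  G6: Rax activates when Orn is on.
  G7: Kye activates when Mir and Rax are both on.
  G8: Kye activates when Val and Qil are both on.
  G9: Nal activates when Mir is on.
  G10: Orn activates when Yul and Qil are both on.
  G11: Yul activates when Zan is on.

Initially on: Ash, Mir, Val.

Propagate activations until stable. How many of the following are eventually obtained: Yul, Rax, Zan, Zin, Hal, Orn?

1

G5: Mir and Ash on → Zin on.
Yul would need Zan (G11), but Zan never turns on.
Rax would need Orn (G6), but Orn never turns on.
Zan would need Hal and Kye (G2), but Hal never turns on.
Zin: reached.
Hal would need Yul (G4), but Yul never turns on.
Orn would need Yul and Qil (G10), but Yul never turns on.
Reached: Zin — 1 of the 6.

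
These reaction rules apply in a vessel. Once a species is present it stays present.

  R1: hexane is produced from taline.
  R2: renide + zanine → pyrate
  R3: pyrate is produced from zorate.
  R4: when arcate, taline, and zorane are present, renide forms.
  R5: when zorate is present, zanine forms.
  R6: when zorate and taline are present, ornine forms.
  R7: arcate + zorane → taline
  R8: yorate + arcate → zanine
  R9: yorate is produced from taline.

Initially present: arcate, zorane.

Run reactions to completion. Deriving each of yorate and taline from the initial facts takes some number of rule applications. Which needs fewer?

taline

taline: arcate and zorane present → taline forms (R7). [1 rule application]
yorate: arcate and zorane present → taline forms (R7). taline present → yorate forms (R9). [2 rule applications]
taline needs fewer.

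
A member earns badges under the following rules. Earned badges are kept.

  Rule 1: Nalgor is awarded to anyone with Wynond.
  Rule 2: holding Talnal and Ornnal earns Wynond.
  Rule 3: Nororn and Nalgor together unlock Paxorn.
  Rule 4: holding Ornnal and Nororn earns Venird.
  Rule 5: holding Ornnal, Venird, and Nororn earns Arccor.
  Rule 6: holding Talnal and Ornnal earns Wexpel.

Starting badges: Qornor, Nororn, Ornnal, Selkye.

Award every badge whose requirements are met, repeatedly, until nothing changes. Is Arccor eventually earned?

With Ornnal and Nororn, Venird is earned (Rule 4).
With Ornnal, Venird, and Nororn, Arccor is earned (Rule 5).

Yes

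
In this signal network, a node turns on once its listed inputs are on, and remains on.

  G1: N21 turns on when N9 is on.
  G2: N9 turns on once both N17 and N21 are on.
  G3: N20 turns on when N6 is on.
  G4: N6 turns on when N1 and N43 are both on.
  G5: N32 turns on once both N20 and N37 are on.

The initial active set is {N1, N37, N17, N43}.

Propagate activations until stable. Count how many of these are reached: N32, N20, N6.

3

N1 and N43 are on, so N6 turns on (G4).
G3: N6 on → N20 on.
G5: N20 and N37 on → N32 on.
N32: reached.
N20: reached.
N6: reached.
All 3 are reached.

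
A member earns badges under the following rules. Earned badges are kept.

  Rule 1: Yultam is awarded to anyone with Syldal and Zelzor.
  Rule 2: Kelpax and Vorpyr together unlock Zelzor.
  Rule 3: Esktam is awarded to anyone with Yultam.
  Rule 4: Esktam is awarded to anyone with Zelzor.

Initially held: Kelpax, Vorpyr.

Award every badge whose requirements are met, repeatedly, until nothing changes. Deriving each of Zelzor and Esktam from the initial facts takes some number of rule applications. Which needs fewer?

Zelzor: With Kelpax and Vorpyr, Zelzor is earned (Rule 2). [1 rule application]
Esktam: With Kelpax and Vorpyr, Zelzor is earned (Rule 2). With Zelzor, Esktam is earned (Rule 4). [2 rule applications]
Zelzor needs fewer.

Zelzor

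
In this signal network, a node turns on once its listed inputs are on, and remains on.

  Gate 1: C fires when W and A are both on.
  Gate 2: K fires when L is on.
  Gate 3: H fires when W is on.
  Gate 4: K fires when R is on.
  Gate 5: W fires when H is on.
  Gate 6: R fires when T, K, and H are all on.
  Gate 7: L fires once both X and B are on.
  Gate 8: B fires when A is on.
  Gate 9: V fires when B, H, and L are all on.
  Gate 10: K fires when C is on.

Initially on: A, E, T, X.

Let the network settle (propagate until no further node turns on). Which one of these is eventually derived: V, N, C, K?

A is on, so B fires (Gate 8).
Gate 7: X and B on → L on.
Gate 2: L on → K on.
C would need W and A (Gate 1), but W never turns on. No rule produces N, and it is not given. V would need B, H, and L (Gate 9), but H never turns on.

K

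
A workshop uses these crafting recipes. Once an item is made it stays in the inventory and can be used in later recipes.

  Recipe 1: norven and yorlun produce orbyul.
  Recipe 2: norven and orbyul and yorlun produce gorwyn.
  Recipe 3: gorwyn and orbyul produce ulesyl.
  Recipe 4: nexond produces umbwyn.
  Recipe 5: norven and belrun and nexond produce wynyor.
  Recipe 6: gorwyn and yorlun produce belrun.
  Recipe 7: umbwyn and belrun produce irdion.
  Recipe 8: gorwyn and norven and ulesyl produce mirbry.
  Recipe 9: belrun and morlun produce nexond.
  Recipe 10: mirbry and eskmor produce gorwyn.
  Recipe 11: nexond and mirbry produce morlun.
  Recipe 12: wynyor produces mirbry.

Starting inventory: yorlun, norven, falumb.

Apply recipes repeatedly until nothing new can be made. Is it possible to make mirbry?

Yes

norven and yorlun → orbyul (Recipe 1).
Using Recipe 2, norven, orbyul, and yorlun make gorwyn.
Using Recipe 3, gorwyn and orbyul make ulesyl.
Using Recipe 8, gorwyn, norven, and ulesyl make mirbry.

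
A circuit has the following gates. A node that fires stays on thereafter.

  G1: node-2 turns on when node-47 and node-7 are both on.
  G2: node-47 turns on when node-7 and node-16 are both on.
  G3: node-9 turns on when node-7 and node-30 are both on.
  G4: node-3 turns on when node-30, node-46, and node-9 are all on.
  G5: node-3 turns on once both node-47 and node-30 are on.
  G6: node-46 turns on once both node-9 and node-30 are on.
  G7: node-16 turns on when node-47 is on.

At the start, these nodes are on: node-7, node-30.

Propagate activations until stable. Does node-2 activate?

node-2 would need node-47 and node-7 (G1), but node-47 never turns on.

No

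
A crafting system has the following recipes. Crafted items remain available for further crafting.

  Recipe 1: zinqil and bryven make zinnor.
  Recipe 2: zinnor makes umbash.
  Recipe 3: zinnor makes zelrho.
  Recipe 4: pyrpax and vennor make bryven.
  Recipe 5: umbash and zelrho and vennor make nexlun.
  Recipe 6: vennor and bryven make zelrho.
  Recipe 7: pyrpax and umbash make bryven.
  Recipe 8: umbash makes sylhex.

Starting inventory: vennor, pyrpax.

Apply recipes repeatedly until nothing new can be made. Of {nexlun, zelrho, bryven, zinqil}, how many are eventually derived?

Using Recipe 4, pyrpax and vennor make bryven.
Using Recipe 6, vennor and bryven make zelrho.
nexlun would need umbash, zelrho, and vennor (Recipe 5), but umbash is never obtained.
zelrho: reached.
bryven: reached.
No rule produces zinqil, and it is not given.
Reached: zelrho and bryven — 2 of the 4.

2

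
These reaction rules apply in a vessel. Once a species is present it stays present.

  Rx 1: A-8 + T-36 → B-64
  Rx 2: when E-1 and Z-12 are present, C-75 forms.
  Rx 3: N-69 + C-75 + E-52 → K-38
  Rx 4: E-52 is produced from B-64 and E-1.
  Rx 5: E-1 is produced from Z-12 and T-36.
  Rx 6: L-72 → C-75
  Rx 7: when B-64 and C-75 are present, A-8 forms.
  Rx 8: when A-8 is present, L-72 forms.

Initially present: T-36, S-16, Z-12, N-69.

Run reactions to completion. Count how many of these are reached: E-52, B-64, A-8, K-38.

0

E-52 would need B-64 and E-1 (Rx 4), but B-64 never forms.
B-64 would need A-8 and T-36 (Rx 1), but A-8 never forms.
A-8 would need B-64 and C-75 (Rx 7), but B-64 never forms.
K-38 would need N-69, C-75, and E-52 (Rx 3), but E-52 never forms.
None of the 4 are reached.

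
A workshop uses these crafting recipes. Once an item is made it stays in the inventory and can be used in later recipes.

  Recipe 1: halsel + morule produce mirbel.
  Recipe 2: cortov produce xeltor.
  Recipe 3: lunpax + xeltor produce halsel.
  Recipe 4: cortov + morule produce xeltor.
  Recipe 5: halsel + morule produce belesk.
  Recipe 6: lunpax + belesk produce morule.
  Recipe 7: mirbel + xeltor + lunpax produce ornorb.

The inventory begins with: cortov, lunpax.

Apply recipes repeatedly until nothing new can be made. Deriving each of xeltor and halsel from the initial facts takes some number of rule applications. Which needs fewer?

xeltor

xeltor: cortov → xeltor (Recipe 2). [1 rule application]
halsel: cortov → xeltor (Recipe 2). lunpax + xeltor → halsel (Recipe 3). [2 rule applications]
xeltor needs fewer.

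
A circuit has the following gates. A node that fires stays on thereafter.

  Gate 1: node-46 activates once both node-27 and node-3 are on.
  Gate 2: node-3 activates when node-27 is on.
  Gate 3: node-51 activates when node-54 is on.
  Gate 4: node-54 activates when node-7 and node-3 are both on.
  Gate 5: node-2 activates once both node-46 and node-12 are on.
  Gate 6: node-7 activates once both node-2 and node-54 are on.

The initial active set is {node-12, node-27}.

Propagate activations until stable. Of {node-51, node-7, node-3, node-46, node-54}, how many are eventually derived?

Gate 2: node-27 on → node-3 on.
node-27 and node-3 are on, so node-46 activates (Gate 1).
node-51 would need node-54 (Gate 3), but node-54 never turns on.
node-7 would need node-2 and node-54 (Gate 6), but node-54 never turns on.
node-3: reached.
node-46: reached.
node-54 would need node-7 and node-3 (Gate 4), but node-7 never turns on.
Reached: node-3 and node-46 — 2 of the 5.

2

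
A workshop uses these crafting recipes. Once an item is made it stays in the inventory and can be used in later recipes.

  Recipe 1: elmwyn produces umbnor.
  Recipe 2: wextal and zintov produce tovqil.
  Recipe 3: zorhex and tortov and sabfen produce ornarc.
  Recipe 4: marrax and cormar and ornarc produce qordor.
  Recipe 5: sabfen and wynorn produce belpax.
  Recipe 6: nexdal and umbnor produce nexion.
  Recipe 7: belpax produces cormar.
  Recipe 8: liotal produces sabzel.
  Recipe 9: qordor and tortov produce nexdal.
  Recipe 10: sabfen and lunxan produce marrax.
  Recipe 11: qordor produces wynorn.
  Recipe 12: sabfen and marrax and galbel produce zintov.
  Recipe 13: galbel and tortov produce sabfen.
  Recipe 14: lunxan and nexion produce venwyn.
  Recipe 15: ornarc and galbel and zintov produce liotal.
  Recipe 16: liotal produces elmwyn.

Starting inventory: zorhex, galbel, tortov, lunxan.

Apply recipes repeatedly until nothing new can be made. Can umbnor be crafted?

Using Recipe 13, galbel and tortov make sabfen.
Using Recipe 3, zorhex, tortov, and sabfen make ornarc.
Using Recipe 10, sabfen and lunxan make marrax.
sabfen and marrax and galbel → zintov (Recipe 12).
Using Recipe 15, ornarc, galbel, and zintov make liotal.
liotal → elmwyn (Recipe 16).
elmwyn → umbnor (Recipe 1).

Yes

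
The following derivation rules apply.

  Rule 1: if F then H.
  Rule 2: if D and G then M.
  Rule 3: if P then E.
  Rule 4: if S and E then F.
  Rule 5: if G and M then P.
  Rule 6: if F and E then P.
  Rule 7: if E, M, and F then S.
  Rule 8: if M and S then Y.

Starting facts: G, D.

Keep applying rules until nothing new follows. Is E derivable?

From D and G, Rule 2 gives M.
From G and M, Rule 5 gives P.
P holds, so E follows (Rule 3).

Yes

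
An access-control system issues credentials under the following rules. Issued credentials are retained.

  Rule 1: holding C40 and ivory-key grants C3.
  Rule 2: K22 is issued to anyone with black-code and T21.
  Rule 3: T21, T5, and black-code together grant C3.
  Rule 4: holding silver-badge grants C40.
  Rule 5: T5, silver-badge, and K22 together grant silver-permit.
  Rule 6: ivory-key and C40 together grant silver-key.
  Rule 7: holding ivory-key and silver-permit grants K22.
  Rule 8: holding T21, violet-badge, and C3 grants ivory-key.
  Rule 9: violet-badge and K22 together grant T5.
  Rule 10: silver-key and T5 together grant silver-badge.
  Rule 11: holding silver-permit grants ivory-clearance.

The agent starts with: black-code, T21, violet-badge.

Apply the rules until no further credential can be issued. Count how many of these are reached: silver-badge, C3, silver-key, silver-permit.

1

Holding black-code and T21 grants K22 (Rule 2).
Holding violet-badge and K22 grants T5 (Rule 9).
Holding T21, T5, and black-code grants C3 (Rule 3).
silver-badge would need silver-key and T5 (Rule 10), but silver-key is never granted.
C3: reached.
silver-key would need ivory-key and C40 (Rule 6), but C40 is never granted.
silver-permit would need T5, silver-badge, and K22 (Rule 5), but silver-badge is never granted.
Reached: C3 — 1 of the 4.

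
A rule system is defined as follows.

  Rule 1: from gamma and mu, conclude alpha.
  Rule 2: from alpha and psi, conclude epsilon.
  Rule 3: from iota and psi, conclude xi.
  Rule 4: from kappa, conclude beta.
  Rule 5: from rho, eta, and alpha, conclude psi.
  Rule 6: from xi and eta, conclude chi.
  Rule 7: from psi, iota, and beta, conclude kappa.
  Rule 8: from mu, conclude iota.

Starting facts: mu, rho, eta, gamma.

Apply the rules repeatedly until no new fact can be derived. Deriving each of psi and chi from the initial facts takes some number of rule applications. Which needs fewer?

psi: gamma and mu hold, so alpha follows (Rule 1). rho, eta, and alpha hold, so psi follows (Rule 5). [2 rule applications]
chi: From mu, Rule 8 gives iota. gamma and mu hold, so alpha follows (Rule 1). From rho, eta, and alpha, Rule 5 gives psi. From iota and psi, Rule 3 gives xi. xi and eta hold, so chi follows (Rule 6). [5 rule applications]
psi needs fewer.

psi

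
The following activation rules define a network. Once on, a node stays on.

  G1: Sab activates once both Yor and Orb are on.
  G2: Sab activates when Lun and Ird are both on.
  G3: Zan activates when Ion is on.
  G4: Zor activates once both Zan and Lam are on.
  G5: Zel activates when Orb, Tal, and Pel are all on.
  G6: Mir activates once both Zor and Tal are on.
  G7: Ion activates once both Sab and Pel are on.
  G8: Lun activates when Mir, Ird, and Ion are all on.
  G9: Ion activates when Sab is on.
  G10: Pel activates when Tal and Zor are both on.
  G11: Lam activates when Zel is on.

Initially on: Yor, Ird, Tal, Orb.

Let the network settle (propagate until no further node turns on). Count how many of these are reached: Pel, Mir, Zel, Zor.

Pel would need Tal and Zor (G10), but Zor never turns on.
Mir would need Zor and Tal (G6), but Zor never turns on.
Zel would need Orb, Tal, and Pel (G5), but Pel never turns on.
Zor would need Zan and Lam (G4), but Lam never turns on.
None of the 4 are reached.

0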